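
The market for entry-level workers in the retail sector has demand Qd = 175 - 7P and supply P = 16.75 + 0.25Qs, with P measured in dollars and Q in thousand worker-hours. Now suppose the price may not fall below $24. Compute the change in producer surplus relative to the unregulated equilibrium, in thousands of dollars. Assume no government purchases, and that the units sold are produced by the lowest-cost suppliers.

-10.5

Rearranging supply gives Qs = 4P - 67. Setting quantity demanded equal to quantity supplied, 175 - 7P = 4P - 67, gives P* = 22 and Q* = 21.
Because the floor (24) lies above the market-clearing price, it is binding.
At P = 24: Qd = 175 - 7·24 = 7 and Qs = 4·24 - 67 = 29.
Producer surplus without the control is ½ · (22 - 16.75) · 21 = 55.125.
With the floor, 7 units are sold at 24. The supply price at Q = 7 is 18.5, so PS = ½ · [(24 - 16.75) + (24 - 18.5)] · 7 = 44.625.
Change in producer surplus = 44.625 - 55.125 = -10.5.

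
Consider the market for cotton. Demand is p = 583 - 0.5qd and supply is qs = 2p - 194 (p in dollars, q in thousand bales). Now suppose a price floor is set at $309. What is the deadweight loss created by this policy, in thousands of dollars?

Rearranging demand gives qd = 1166 - 2p. Setting quantity demanded equal to quantity supplied, 1166 - 2p = 2p - 194, gives p* = 340 and q* = 486.
Since 309 is below p* = 340, the floor does not bind and the free-market outcome prevails.
Since the control does not bind, no trades are prevented and deadweight loss is zero.

0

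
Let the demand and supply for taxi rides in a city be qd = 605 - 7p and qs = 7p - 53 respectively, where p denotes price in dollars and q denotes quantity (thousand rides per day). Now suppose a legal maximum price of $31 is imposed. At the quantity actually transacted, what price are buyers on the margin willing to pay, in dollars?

Without the control the market clears where 605 - 7p = 7p - 53, i.e. p* = 47 and q* = 276.
The ceiling of 31 is below the equilibrium price 47, so it binds.
At p = 31: qd = 605 - 7·31 = 388 and qs = 7·31 - 53 = 164.
Only 164 units reach the market. On the demand curve, the marginal buyer's willingness to pay at q = 164 is (605 - 164)/7 = 63.

63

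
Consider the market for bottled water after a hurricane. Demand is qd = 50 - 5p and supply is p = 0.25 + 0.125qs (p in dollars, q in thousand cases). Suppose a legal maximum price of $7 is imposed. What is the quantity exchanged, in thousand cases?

Rearranging supply gives qs = 8p - 2. Equilibrium: 50 - 5p = 8p - 2, so 52 = 13p and p* = 4, q* = 30.
Since 7 is above p* = 4, the ceiling does not bind and the free-market outcome prevails.

30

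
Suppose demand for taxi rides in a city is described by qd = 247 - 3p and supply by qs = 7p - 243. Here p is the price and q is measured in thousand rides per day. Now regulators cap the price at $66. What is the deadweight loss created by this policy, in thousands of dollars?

0

Equilibrium: 247 - 3p = 7p - 243, so 490 = 10p and p* = 49, q* = 100.
The ceiling of 66 is above the equilibrium price 49, so it is not binding; the market clears at p* = 49, q* = 100.
Since the control does not bind, no trades are prevented and deadweight loss is zero.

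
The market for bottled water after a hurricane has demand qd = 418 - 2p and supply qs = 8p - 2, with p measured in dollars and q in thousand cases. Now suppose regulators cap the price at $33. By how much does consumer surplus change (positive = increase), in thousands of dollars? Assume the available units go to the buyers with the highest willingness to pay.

1062

In a free market, 418 - 2p = 8p - 2 gives the equilibrium p* = 42, q* = 334.
Because the ceiling (33) lies below the market-clearing price, it is binding.
At p = 33: qd = 418 - 2·33 = 352 and qs = 8·33 - 2 = 262.
Consumer surplus without the control is ½ · (209 - 42) · 334 = 27889.
With the ceiling, 262 units are sold at 33 (assume they go to the highest-value buyers). The demand price at q = 262 is 78, so CS = ½ · [(209 - 33) + (78 - 33)] · 262 = 28951.
Change in consumer surplus = 28951 - 27889 = 1062.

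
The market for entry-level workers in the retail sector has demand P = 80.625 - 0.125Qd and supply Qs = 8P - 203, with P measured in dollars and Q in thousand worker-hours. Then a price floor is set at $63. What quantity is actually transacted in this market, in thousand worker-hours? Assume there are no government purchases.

Rearranging demand gives Qd = 645 - 8P. Without the control the market clears where 645 - 8P = 8P - 203, i.e. P* = 53 and Q* = 221.
Since 63 > 53, the floor is binding.
At P = 63: Qd = 645 - 8·63 = 141 and Qs = 8·63 - 203 = 301.
The quantity actually transacted is the short side, demand: 141.

141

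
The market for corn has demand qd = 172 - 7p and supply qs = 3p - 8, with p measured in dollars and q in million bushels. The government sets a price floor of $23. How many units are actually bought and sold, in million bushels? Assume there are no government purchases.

11

In a free market, 172 - 7p = 3p - 8 gives the equilibrium p* = 18, q* = 46.
Because the floor (23) lies above the market-clearing price, it is binding.
At p = 23: qd = 172 - 7·23 = 11 and qs = 3·23 - 8 = 61.
The quantity actually transacted is the short side, demand: 11.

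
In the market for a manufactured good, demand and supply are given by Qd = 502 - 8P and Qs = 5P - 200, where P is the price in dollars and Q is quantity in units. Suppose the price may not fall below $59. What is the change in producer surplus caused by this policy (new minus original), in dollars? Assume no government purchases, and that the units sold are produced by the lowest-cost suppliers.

Setting quantity demanded equal to quantity supplied, 502 - 8P = 5P - 200, gives P* = 54 and Q* = 70.
The floor of 59 is above the equilibrium price 54, so it binds.
At P = 59: Qd = 502 - 8·59 = 30 and Qs = 5·59 - 200 = 95.
Producer surplus without the control is ½ · (54 - 40) · 70 = 490.
With the floor, 30 units are sold at 59. The supply price at Q = 30 is 46, so PS = ½ · [(59 - 40) + (59 - 46)] · 30 = 480.
Change in producer surplus = 480 - 490 = -10.

-10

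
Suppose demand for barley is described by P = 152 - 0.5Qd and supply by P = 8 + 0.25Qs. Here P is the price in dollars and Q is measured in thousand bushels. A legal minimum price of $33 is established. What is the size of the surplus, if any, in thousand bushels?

0

Rearranging demand gives Qd = 304 - 2P; rearranging supply gives Qs = 4P - 32. In a free market, 304 - 2P = 4P - 32 gives the equilibrium P* = 56, Q* = 192.
The floor of 33 is below the equilibrium price 56, so it is not binding; the market clears at P* = 56, Q* = 192.
Since the control does not bind, there is no surplus.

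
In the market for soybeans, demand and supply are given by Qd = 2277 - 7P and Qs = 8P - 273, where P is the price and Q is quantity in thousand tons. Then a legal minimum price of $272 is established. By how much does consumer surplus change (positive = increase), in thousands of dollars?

-74460

Setting quantity demanded equal to quantity supplied, 2277 - 7P = 8P - 273, gives P* = 170 and Q* = 1087.
Since 272 > 170, the floor is binding.
At P = 272: Qd = 2277 - 7·272 = 373 and Qs = 8·272 - 273 = 1903.
Consumer surplus without the control is ½ · (2277/7 - 170) · 1087 = 1181569/14.
With the floor, consumers buy 373 units at 272, so CS = ½ · (2277/7 - 272) · 373 = 139129/14.
Change in consumer surplus = 139129/14 - 1181569/14 = -74460.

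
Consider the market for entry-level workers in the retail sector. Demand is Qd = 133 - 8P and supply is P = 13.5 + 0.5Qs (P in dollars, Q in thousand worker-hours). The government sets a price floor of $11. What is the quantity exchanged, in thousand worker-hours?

Rearranging supply gives Qs = 2P - 27. Equilibrium: 133 - 8P = 2P - 27, so 160 = 10P and P* = 16, Q* = 5.
The floor of 11 is below the equilibrium price 16, so it is not binding; the market clears at P* = 16, Q* = 5.

5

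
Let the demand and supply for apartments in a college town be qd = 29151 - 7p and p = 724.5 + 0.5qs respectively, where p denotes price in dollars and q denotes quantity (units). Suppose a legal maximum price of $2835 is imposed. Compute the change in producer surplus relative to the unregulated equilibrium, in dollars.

Rearranging supply gives qs = 2p - 1449. Setting quantity demanded equal to quantity supplied, 29151 - 7p = 2p - 1449, gives p* = 3400 and q* = 5351.
Since 2835 < 3400, the ceiling is binding.
At p = 2835: qd = 29151 - 7·2835 = 9306 and qs = 2·2835 - 1449 = 4221.
Producer surplus without the control is ½ · (3400 - 724.5) · 5351 = 7158300.25.
With the ceiling, producers sell 4221 units at 2835, so PS = ½ · (2835 - 724.5) · 4221 = 4454210.25.
Change in producer surplus = 4454210.25 - 7158300.25 = -2704090.

-2704090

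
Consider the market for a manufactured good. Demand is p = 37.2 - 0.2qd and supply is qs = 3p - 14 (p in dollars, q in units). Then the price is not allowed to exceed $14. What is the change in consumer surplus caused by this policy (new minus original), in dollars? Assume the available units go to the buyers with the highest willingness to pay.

Rearranging demand gives qd = 186 - 5p. Equilibrium: 186 - 5p = 3p - 14, so 200 = 8p and p* = 25, q* = 61.
The ceiling of 14 is below the equilibrium price 25, so it binds.
At p = 14: qd = 186 - 5·14 = 116 and qs = 3·14 - 14 = 28.
Consumer surplus without the control is ½ · (37.2 - 25) · 61 = 372.1.
With the ceiling, 28 units are sold at 14 (assume they go to the highest-value buyers). The demand price at q = 28 is 31.6, so CS = ½ · [(37.2 - 14) + (31.6 - 14)] · 28 = 571.2.
Change in consumer surplus = 571.2 - 372.1 = 199.1.

199.1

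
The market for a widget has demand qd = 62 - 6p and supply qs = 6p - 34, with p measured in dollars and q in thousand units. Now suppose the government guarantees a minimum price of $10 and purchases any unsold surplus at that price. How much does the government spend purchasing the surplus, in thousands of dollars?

In a free market, 62 - 6p = 6p - 34 gives the equilibrium p* = 8, q* = 14.
The floor of 10 is above the equilibrium price 8, so it binds.
At p = 10: qd = 62 - 6·10 = 2 and qs = 6·10 - 34 = 26.
Surplus = qs - qd = 24.
Government expenditure = surplus × support price = 24 × 10 = 240.

240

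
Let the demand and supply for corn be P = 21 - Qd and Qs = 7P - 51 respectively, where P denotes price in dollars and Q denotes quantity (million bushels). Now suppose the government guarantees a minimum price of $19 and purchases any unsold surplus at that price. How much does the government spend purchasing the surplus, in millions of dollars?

1520

Rearranging demand gives Qd = 21 - P. Setting quantity demanded equal to quantity supplied, 21 - P = 7P - 51, gives P* = 9 and Q* = 12.
Since 19 > 9, the floor is binding.
At P = 19: Qd = 21 - 19 = 2 and Qs = 7·19 - 51 = 82.
Surplus = Qs - Qd = 80.
Government expenditure = surplus × support price = 80 × 19 = 1520.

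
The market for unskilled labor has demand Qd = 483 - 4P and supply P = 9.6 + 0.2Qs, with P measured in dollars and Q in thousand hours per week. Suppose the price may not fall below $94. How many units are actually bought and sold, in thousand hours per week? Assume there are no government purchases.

Rearranging supply gives Qs = 5P - 48. Equilibrium: 483 - 4P = 5P - 48, so 531 = 9P and P* = 59, Q* = 247.
Since 94 > 59, the floor is binding.
At P = 94: Qd = 483 - 4·94 = 107 and Qs = 5·94 - 48 = 422.
The quantity actually transacted is the short side, demand: 107.

107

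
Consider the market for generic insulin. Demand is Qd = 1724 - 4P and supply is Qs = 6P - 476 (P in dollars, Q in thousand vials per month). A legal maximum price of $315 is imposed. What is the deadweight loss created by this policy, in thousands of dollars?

Setting quantity demanded equal to quantity supplied, 1724 - 4P = 6P - 476, gives P* = 220 and Q* = 844.
The ceiling of 315 is above the equilibrium price 220, so it is not binding; the market clears at P* = 220, Q* = 844.
Since the control does not bind, no trades are prevented and deadweight loss is zero.

0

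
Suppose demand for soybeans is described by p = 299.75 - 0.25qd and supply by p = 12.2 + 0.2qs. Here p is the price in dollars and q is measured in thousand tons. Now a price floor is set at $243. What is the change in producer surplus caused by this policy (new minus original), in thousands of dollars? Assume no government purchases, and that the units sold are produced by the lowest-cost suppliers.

6406.6

Rearranging demand gives qd = 1199 - 4p; rearranging supply gives qs = 5p - 61. In a free market, 1199 - 4p = 5p - 61 gives the equilibrium p* = 140, q* = 639.
Because the floor (243) lies above the market-clearing price, it is binding.
At p = 243: qd = 1199 - 4·243 = 227 and qs = 5·243 - 61 = 1154.
Producer surplus without the control is ½ · (140 - 12.2) · 639 = 40832.1.
With the floor, 227 units are sold at 243. The supply price at q = 227 is 57.6, so PS = ½ · [(243 - 12.2) + (243 - 57.6)] · 227 = 47238.7.
Change in producer surplus = 47238.7 - 40832.1 = 6406.6.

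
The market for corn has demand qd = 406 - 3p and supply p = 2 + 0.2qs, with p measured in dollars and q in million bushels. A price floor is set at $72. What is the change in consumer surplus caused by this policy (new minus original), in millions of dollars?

-4400

Rearranging supply gives qs = 5p - 10. Without the control the market clears where 406 - 3p = 5p - 10, i.e. p* = 52 and q* = 250.
Since 72 > 52, the floor is binding.
At p = 72: qd = 406 - 3·72 = 190 and qs = 5·72 - 10 = 350.
Consumer surplus without the control is ½ · (406/3 - 52) · 250 = 31250/3.
With the floor, consumers buy 190 units at 72, so CS = ½ · (406/3 - 72) · 190 = 18050/3.
Change in consumer surplus = 18050/3 - 31250/3 = -4400.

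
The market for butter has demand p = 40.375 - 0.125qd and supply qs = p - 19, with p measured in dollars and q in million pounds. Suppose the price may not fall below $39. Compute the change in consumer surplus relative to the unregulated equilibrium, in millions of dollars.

-15

Rearranging demand gives qd = 323 - 8p. Setting quantity demanded equal to quantity supplied, 323 - 8p = p - 19, gives p* = 38 and q* = 19.
Because the floor (39) lies above the market-clearing price, it is binding.
At p = 39: qd = 323 - 8·39 = 11 and qs = 39 - 19 = 20.
Consumer surplus without the control is ½ · (40.375 - 38) · 19 = 22.5625.
With the floor, consumers buy 11 units at 39, so CS = ½ · (40.375 - 39) · 11 = 7.5625.
Change in consumer surplus = 7.5625 - 22.5625 = -15.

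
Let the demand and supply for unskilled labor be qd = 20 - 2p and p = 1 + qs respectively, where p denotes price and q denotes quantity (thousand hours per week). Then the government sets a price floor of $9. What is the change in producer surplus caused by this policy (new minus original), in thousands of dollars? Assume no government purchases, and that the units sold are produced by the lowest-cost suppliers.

-4

Rearranging supply gives qs = p - 1. Setting quantity demanded equal to quantity supplied, 20 - 2p = p - 1, gives p* = 7 and q* = 6.
Since 9 > 7, the floor is binding.
At p = 9: qd = 20 - 2·9 = 2 and qs = 9 - 1 = 8.
Producer surplus without the control is ½ · (7 - 1) · 6 = 18.
With the floor, 2 units are sold at 9. The supply price at q = 2 is 3, so PS = ½ · [(9 - 1) + (9 - 3)] · 2 = 14.
Change in producer surplus = 14 - 18 = -4.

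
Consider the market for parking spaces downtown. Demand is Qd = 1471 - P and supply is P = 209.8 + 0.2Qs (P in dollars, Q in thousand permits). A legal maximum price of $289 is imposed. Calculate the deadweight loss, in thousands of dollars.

257415

Rearranging supply gives Qs = 5P - 1049. Setting quantity demanded equal to quantity supplied, 1471 - P = 5P - 1049, gives P* = 420 and Q* = 1051.
The ceiling of 289 is below the equilibrium price 420, so it binds.
At P = 289: Qd = 1471 - 289 = 1182 and Qs = 5·289 - 1049 = 396.
Quantity traded falls to 396. At Q = 396 the demand price is 1471 - 396 = 1075 and the supply price is (1049 + 396)/5 = 289.
Deadweight loss = ½ · (1075 - 289) · (1051 - 396) = ½ · 786 · 655 = 257415.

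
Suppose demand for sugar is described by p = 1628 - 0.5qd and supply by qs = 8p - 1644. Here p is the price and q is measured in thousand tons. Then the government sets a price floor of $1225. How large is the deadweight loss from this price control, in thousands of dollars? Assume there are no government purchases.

675281.25

Rearranging demand gives qd = 3256 - 2p. In a free market, 3256 - 2p = 8p - 1644 gives the equilibrium p* = 490, q* = 2276.
Because the floor (1225) lies above the market-clearing price, it is binding.
At p = 1225: qd = 3256 - 2·1225 = 806 and qs = 8·1225 - 1644 = 8156.
Quantity traded falls to 806. At q = 806 the demand price is (3256 - 806)/2 = 1225 and the supply price is (1644 + 806)/8 = 306.25.
Deadweight loss = ½ · (1225 - 306.25) · (2276 - 806) = ½ · 918.75 · 1470 = 675281.25.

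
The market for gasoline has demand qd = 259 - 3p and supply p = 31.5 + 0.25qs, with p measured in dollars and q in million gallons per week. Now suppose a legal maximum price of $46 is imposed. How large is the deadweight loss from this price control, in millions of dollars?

Rearranging supply gives qs = 4p - 126. Equilibrium: 259 - 3p = 4p - 126, so 385 = 7p and p* = 55, q* = 94.
Since 46 < 55, the ceiling is binding.
At p = 46: qd = 259 - 3·46 = 121 and qs = 4·46 - 126 = 58.
Quantity traded falls to 58. At q = 58 the demand price is (259 - 58)/3 = 67 and the supply price is (126 + 58)/4 = 46.
Deadweight loss = ½ · (67 - 46) · (94 - 58) = ½ · 21 · 36 = 378.

378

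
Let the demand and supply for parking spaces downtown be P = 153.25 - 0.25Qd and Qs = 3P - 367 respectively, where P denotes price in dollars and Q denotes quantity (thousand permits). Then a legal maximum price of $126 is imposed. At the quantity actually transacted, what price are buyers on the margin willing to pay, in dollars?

150.5

Rearranging demand gives Qd = 613 - 4P. Setting quantity demanded equal to quantity supplied, 613 - 4P = 3P - 367, gives P* = 140 and Q* = 53.
Since 126 < 140, the ceiling is binding.
At P = 126: Qd = 613 - 4·126 = 109 and Qs = 3·126 - 367 = 11.
Only 11 units reach the market. On the demand curve, the marginal buyer's willingness to pay at Q = 11 is (613 - 11)/4 = 150.5.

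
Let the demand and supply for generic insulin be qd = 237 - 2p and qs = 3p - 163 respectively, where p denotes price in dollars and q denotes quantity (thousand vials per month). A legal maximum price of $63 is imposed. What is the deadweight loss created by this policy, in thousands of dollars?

Equilibrium: 237 - 2p = 3p - 163, so 400 = 5p and p* = 80, q* = 77.
The ceiling of 63 is below the equilibrium price 80, so it binds.
At p = 63: qd = 237 - 2·63 = 111 and qs = 3·63 - 163 = 26.
Quantity traded falls to 26. At q = 26 the demand price is (237 - 26)/2 = 105.5 and the supply price is (163 + 26)/3 = 63.
Deadweight loss = ½ · (105.5 - 63) · (77 - 26) = ½ · 42.5 · 51 = 1083.75.

1083.75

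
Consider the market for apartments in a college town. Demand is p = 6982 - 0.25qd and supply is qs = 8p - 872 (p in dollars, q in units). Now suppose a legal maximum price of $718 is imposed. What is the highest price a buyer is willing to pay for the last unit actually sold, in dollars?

5764

Rearranging demand gives qd = 27928 - 4p. Equilibrium: 27928 - 4p = 8p - 872, so 28800 = 12p and p* = 2400, q* = 18328.
Because the ceiling (718) lies below the market-clearing price, it is binding.
At p = 718: qd = 27928 - 4·718 = 25056 and qs = 8·718 - 872 = 4872.
Only 4872 units reach the market. On the demand curve, the marginal buyer's willingness to pay at q = 4872 is (27928 - 4872)/4 = 5764.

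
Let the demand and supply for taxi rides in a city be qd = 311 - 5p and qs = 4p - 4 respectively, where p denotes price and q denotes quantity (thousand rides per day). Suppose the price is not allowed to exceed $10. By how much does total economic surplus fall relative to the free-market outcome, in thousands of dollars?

Setting quantity demanded equal to quantity supplied, 311 - 5p = 4p - 4, gives p* = 35 and q* = 136.
Because the ceiling (10) lies below the market-clearing price, it is binding.
At p = 10: qd = 311 - 5·10 = 261 and qs = 4·10 - 4 = 36.
Quantity traded falls to 36. At q = 36 the demand price is (311 - 36)/5 = 55 and the supply price is (4 + 36)/4 = 10.
Deadweight loss = ½ · (55 - 10) · (136 - 36) = ½ · 45 · 100 = 2250.

2250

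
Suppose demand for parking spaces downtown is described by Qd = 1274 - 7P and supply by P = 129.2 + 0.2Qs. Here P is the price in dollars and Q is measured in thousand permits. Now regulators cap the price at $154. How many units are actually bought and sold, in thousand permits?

Rearranging supply gives Qs = 5P - 646. In a free market, 1274 - 7P = 5P - 646 gives the equilibrium P* = 160, Q* = 154.
Since 154 < 160, the ceiling is binding.
At P = 154: Qd = 1274 - 7·154 = 196 and Qs = 5·154 - 646 = 124.
The quantity actually transacted is the short side, supply: 124.

124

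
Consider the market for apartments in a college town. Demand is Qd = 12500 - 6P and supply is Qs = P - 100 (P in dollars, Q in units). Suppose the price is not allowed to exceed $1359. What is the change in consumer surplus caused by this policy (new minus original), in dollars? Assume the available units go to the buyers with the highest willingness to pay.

539012.25

In a free market, 12500 - 6P = P - 100 gives the equilibrium P* = 1800, Q* = 1700.
Since 1359 < 1800, the ceiling is binding.
At P = 1359: Qd = 12500 - 6·1359 = 4346 and Qs = 1359 - 100 = 1259.
Consumer surplus without the control is ½ · (6250/3 - 1800) · 1700 = 722500/3.
With the ceiling, 1259 units are sold at 1359 (assume they go to the highest-value buyers). The demand price at Q = 1259 is 1873.5, so CS = ½ · [(6250/3 - 1359) + (1873.5 - 1359)] · 1259 = 9358147/12.
Change in consumer surplus = 9358147/12 - 722500/3 = 539012.25.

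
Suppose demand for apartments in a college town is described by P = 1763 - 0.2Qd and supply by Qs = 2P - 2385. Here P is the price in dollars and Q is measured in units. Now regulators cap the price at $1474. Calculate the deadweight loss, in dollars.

22226.4

Rearranging demand gives Qd = 8815 - 5P. Equilibrium: 8815 - 5P = 2P - 2385, so 11200 = 7P and P* = 1600, Q* = 815.
Since 1474 < 1600, the ceiling is binding.
At P = 1474: Qd = 8815 - 5·1474 = 1445 and Qs = 2·1474 - 2385 = 563.
Quantity traded falls to 563. At Q = 563 the demand price is (8815 - 563)/5 = 1650.4 and the supply price is (2385 + 563)/2 = 1474.
Deadweight loss = ½ · (1650.4 - 1474) · (815 - 563) = ½ · 176.4 · 252 = 22226.4.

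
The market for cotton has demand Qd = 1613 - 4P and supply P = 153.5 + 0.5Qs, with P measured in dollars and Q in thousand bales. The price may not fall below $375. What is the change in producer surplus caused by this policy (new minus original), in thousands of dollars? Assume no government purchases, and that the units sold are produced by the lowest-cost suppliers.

-5885

Rearranging supply gives Qs = 2P - 307. Setting quantity demanded equal to quantity supplied, 1613 - 4P = 2P - 307, gives P* = 320 and Q* = 333.
Since 375 > 320, the floor is binding.
At P = 375: Qd = 1613 - 4·375 = 113 and Qs = 2·375 - 307 = 443.
Producer surplus without the control is ½ · (320 - 153.5) · 333 = 27722.25.
With the floor, 113 units are sold at 375. The supply price at Q = 113 is 210, so PS = ½ · [(375 - 153.5) + (375 - 210)] · 113 = 21837.25.
Change in producer surplus = 21837.25 - 27722.25 = -5885.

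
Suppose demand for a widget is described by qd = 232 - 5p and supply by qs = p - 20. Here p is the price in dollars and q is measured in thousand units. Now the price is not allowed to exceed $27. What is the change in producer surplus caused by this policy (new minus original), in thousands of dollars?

-217.5

In a free market, 232 - 5p = p - 20 gives the equilibrium p* = 42, q* = 22.
Since 27 < 42, the ceiling is binding.
At p = 27: qd = 232 - 5·27 = 97 and qs = 27 - 20 = 7.
Producer surplus without the control is ½ · (42 - 20) · 22 = 242.
With the ceiling, producers sell 7 units at 27, so PS = ½ · (27 - 20) · 7 = 24.5.
Change in producer surplus = 24.5 - 242 = -217.5.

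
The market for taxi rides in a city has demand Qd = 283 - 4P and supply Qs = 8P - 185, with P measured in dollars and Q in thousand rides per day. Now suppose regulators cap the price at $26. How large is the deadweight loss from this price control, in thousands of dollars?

2028

Setting quantity demanded equal to quantity supplied, 283 - 4P = 8P - 185, gives P* = 39 and Q* = 127.
Because the ceiling (26) lies below the market-clearing price, it is binding.
At P = 26: Qd = 283 - 4·26 = 179 and Qs = 8·26 - 185 = 23.
Quantity traded falls to 23. At Q = 23 the demand price is (283 - 23)/4 = 65 and the supply price is (185 + 23)/8 = 26.
Deadweight loss = ½ · (65 - 26) · (127 - 23) = ½ · 39 · 104 = 2028.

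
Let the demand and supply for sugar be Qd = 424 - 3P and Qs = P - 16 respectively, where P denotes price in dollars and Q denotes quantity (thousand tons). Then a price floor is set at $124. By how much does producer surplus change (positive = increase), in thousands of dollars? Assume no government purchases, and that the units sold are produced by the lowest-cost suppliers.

Equilibrium: 424 - 3P = P - 16, so 440 = 4P and P* = 110, Q* = 94.
Since 124 > 110, the floor is binding.
At P = 124: Qd = 424 - 3·124 = 52 and Qs = 124 - 16 = 108.
Producer surplus without the control is ½ · (110 - 16) · 94 = 4418.
With the floor, 52 units are sold at 124. The supply price at Q = 52 is 68, so PS = ½ · [(124 - 16) + (124 - 68)] · 52 = 4264.
Change in producer surplus = 4264 - 4418 = -154.

-154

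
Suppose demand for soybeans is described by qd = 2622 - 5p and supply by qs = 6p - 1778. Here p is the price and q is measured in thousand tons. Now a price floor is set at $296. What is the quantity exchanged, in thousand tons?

Equilibrium: 2622 - 5p = 6p - 1778, so 4400 = 11p and p* = 400, q* = 622.
Since 296 is below p* = 400, the floor does not bind and the free-market outcome prevails.

622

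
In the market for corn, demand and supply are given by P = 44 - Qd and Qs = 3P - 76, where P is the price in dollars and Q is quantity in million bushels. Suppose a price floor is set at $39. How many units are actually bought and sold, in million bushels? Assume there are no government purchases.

Rearranging demand gives Qd = 44 - P. Without the control the market clears where 44 - P = 3P - 76, i.e. P* = 30 and Q* = 14.
Since 39 > 30, the floor is binding.
At P = 39: Qd = 44 - 39 = 5 and Qs = 3·39 - 76 = 41.
The quantity actually transacted is the short side, demand: 5.

5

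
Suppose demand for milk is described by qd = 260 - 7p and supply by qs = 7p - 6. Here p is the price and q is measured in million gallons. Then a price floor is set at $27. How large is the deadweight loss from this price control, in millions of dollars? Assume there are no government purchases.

Equilibrium: 260 - 7p = 7p - 6, so 266 = 14p and p* = 19, q* = 127.
The floor of 27 is above the equilibrium price 19, so it binds.
At p = 27: qd = 260 - 7·27 = 71 and qs = 7·27 - 6 = 183.
Quantity traded falls to 71. At q = 71 the demand price is (260 - 71)/7 = 27 and the supply price is (6 + 71)/7 = 11.
Deadweight loss = ½ · (27 - 11) · (127 - 71) = ½ · 16 · 56 = 448.

448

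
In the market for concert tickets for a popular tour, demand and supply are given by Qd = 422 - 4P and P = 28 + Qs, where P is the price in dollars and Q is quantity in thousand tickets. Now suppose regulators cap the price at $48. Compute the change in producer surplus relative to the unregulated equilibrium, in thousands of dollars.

Rearranging supply gives Qs = P - 28. Setting quantity demanded equal to quantity supplied, 422 - 4P = P - 28, gives P* = 90 and Q* = 62.
Because the ceiling (48) lies below the market-clearing price, it is binding.
At P = 48: Qd = 422 - 4·48 = 230 and Qs = 48 - 28 = 20.
Producer surplus without the control is ½ · (90 - 28) · 62 = 1922.
With the ceiling, producers sell 20 units at 48, so PS = ½ · (48 - 28) · 20 = 200.
Change in producer surplus = 200 - 1922 = -1722.

-1722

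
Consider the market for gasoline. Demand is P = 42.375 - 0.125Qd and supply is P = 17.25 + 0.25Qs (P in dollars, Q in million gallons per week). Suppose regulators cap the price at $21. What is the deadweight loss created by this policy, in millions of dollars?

Rearranging demand gives Qd = 339 - 8P; rearranging supply gives Qs = 4P - 69. Without the control the market clears where 339 - 8P = 4P - 69, i.e. P* = 34 and Q* = 67.
The ceiling of 21 is below the equilibrium price 34, so it binds.
At P = 21: Qd = 339 - 8·21 = 171 and Qs = 4·21 - 69 = 15.
Quantity traded falls to 15. At Q = 15 the demand price is (339 - 15)/8 = 40.5 and the supply price is (69 + 15)/4 = 21.
Deadweight loss = ½ · (40.5 - 21) · (67 - 15) = ½ · 19.5 · 52 = 507.

507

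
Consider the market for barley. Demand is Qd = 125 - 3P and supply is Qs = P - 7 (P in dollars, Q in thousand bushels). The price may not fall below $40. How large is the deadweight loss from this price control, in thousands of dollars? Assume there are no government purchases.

Equilibrium: 125 - 3P = P - 7, so 132 = 4P and P* = 33, Q* = 26.
The floor of 40 is above the equilibrium price 33, so it binds.
At P = 40: Qd = 125 - 3·40 = 5 and Qs = 40 - 7 = 33.
Quantity traded falls to 5. At Q = 5 the demand price is (125 - 5)/3 = 40 and the supply price is 7 + 5 = 12.
Deadweight loss = ½ · (40 - 12) · (26 - 5) = ½ · 28 · 21 = 294.

294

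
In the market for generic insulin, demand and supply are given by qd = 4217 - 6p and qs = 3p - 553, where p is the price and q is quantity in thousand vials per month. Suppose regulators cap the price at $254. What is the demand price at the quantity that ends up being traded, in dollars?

668

Without the control the market clears where 4217 - 6p = 3p - 553, i.e. p* = 530 and q* = 1037.
Because the ceiling (254) lies below the market-clearing price, it is binding.
At p = 254: qd = 4217 - 6·254 = 2693 and qs = 3·254 - 553 = 209.
Only 209 units reach the market. On the demand curve, the marginal buyer's willingness to pay at q = 209 is (4217 - 209)/6 = 668.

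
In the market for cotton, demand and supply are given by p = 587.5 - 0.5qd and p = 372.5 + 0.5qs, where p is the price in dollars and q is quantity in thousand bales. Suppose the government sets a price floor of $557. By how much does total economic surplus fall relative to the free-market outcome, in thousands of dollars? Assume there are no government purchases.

11858

Rearranging demand gives qd = 1175 - 2p; rearranging supply gives qs = 2p - 745. In a free market, 1175 - 2p = 2p - 745 gives the equilibrium p* = 480, q* = 215.
The floor of 557 is above the equilibrium price 480, so it binds.
At p = 557: qd = 1175 - 2·557 = 61 and qs = 2·557 - 745 = 369.
Quantity traded falls to 61. At q = 61 the demand price is (1175 - 61)/2 = 557 and the supply price is (745 + 61)/2 = 403.
Deadweight loss = ½ · (557 - 403) · (215 - 61) = ½ · 154 · 154 = 11858.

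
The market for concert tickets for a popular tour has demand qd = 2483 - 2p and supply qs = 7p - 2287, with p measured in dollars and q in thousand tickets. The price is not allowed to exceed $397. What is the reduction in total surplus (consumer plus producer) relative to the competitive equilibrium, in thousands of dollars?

In a free market, 2483 - 2p = 7p - 2287 gives the equilibrium p* = 530, q* = 1423.
Since 397 < 530, the ceiling is binding.
At p = 397: qd = 2483 - 2·397 = 1689 and qs = 7·397 - 2287 = 492.
Quantity traded falls to 492. At q = 492 the demand price is (2483 - 492)/2 = 995.5 and the supply price is (2287 + 492)/7 = 397.
Deadweight loss = ½ · (995.5 - 397) · (1423 - 492) = ½ · 598.5 · 931 = 278601.75.

278601.75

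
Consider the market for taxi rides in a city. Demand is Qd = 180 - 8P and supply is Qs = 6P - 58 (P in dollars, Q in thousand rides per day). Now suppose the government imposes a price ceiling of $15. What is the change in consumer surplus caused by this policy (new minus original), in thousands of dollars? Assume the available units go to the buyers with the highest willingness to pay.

Equilibrium: 180 - 8P = 6P - 58, so 238 = 14P and P* = 17, Q* = 44.
Because the ceiling (15) lies below the market-clearing price, it is binding.
At P = 15: Qd = 180 - 8·15 = 60 and Qs = 6·15 - 58 = 32.
Consumer surplus without the control is ½ · (22.5 - 17) · 44 = 121.
With the ceiling, 32 units are sold at 15 (assume they go to the highest-value buyers). The demand price at Q = 32 is 18.5, so CS = ½ · [(22.5 - 15) + (18.5 - 15)] · 32 = 176.
Change in consumer surplus = 176 - 121 = 55.

55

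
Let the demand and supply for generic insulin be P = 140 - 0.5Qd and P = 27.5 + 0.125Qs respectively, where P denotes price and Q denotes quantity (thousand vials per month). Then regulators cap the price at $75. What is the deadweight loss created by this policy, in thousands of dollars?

Rearranging demand gives Qd = 280 - 2P; rearranging supply gives Qs = 8P - 220. Without the control the market clears where 280 - 2P = 8P - 220, i.e. P* = 50 and Q* = 180.
The ceiling of 75 is above the equilibrium price 50, so it is not binding; the market clears at P* = 50, Q* = 180.
Since the control does not bind, no trades are prevented and deadweight loss is zero.

0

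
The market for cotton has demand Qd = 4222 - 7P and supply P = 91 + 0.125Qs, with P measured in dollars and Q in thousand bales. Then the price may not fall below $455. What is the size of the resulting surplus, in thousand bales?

Rearranging supply gives Qs = 8P - 728. Without the control the market clears where 4222 - 7P = 8P - 728, i.e. P* = 330 and Q* = 1912.
The floor of 455 is above the equilibrium price 330, so it binds.
At P = 455: Qd = 4222 - 7·455 = 1037 and Qs = 8·455 - 728 = 2912.
Surplus = Qs - Qd = 2912 - 1037 = 1875.

1875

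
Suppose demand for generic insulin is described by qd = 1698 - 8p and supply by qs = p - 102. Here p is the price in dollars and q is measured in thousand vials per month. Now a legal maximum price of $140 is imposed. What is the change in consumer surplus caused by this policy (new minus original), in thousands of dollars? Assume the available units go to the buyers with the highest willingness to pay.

Equilibrium: 1698 - 8p = p - 102, so 1800 = 9p and p* = 200, q* = 98.
Because the ceiling (140) lies below the market-clearing price, it is binding.
At p = 140: qd = 1698 - 8·140 = 578 and qs = 140 - 102 = 38.
Consumer surplus without the control is ½ · (212.25 - 200) · 98 = 600.25.
With the ceiling, 38 units are sold at 140 (assume they go to the highest-value buyers). The demand price at q = 38 is 207.5, so CS = ½ · [(212.25 - 140) + (207.5 - 140)] · 38 = 2655.25.
Change in consumer surplus = 2655.25 - 600.25 = 2055.

2055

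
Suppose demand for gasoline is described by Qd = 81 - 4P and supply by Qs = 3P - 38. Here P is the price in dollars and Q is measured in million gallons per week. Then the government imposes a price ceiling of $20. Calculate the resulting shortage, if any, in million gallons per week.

0

Without the control the market clears where 81 - 4P = 3P - 38, i.e. P* = 17 and Q* = 13.
Since 20 is above P* = 17, the ceiling does not bind and the free-market outcome prevails.
Since the control does not bind, there is no shortage.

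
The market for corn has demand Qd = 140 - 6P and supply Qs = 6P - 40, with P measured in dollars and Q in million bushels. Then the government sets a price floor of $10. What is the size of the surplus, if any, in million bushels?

0

Without the control the market clears where 140 - 6P = 6P - 40, i.e. P* = 15 and Q* = 50.
The floor of 10 is below the equilibrium price 15, so it is not binding; the market clears at P* = 15, Q* = 50.
Since the control does not bind, there is no surplus.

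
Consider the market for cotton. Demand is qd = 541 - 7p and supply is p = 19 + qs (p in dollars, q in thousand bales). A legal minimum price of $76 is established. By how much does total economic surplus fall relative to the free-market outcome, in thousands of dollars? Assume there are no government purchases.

1008

Rearranging supply gives qs = p - 19. Setting quantity demanded equal to quantity supplied, 541 - 7p = p - 19, gives p* = 70 and q* = 51.
The floor of 76 is above the equilibrium price 70, so it binds.
At p = 76: qd = 541 - 7·76 = 9 and qs = 76 - 19 = 57.
Quantity traded falls to 9. At q = 9 the demand price is (541 - 9)/7 = 76 and the supply price is 19 + 9 = 28.
Deadweight loss = ½ · (76 - 28) · (51 - 9) = ½ · 48 · 42 = 1008.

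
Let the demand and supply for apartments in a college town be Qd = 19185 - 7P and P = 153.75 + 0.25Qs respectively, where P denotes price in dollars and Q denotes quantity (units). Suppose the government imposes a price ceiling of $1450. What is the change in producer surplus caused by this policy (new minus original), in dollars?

Rearranging supply gives Qs = 4P - 615. In a free market, 19185 - 7P = 4P - 615 gives the equilibrium P* = 1800, Q* = 6585.
Because the ceiling (1450) lies below the market-clearing price, it is binding.
At P = 1450: Qd = 19185 - 7·1450 = 9035 and Qs = 4·1450 - 615 = 5185.
Producer surplus without the control is ½ · (1800 - 153.75) · 6585 = 5420278.125.
With the ceiling, producers sell 5185 units at 1450, so PS = ½ · (1450 - 153.75) · 5185 = 3360528.125.
Change in producer surplus = 3360528.125 - 5420278.125 = -2059750.

-2059750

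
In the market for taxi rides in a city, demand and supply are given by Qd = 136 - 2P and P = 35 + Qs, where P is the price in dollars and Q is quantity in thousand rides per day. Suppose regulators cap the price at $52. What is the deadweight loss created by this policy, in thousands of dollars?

18.75

Rearranging supply gives Qs = P - 35. Equilibrium: 136 - 2P = P - 35, so 171 = 3P and P* = 57, Q* = 22.
Because the ceiling (52) lies below the market-clearing price, it is binding.
At P = 52: Qd = 136 - 2·52 = 32 and Qs = 52 - 35 = 17.
Quantity traded falls to 17. At Q = 17 the demand price is (136 - 17)/2 = 59.5 and the supply price is 35 + 17 = 52.
Deadweight loss = ½ · (59.5 - 52) · (22 - 17) = ½ · 7.5 · 5 = 18.75.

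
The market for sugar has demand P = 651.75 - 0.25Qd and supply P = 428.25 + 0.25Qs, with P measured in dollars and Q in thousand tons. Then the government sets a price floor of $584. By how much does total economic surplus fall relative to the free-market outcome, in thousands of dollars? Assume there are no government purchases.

7744

Rearranging demand gives Qd = 2607 - 4P; rearranging supply gives Qs = 4P - 1713. In a free market, 2607 - 4P = 4P - 1713 gives the equilibrium P* = 540, Q* = 447.
The floor of 584 is above the equilibrium price 540, so it binds.
At P = 584: Qd = 2607 - 4·584 = 271 and Qs = 4·584 - 1713 = 623.
Quantity traded falls to 271. At Q = 271 the demand price is (2607 - 271)/4 = 584 and the supply price is (1713 + 271)/4 = 496.
Deadweight loss = ½ · (584 - 496) · (447 - 271) = ½ · 88 · 176 = 7744.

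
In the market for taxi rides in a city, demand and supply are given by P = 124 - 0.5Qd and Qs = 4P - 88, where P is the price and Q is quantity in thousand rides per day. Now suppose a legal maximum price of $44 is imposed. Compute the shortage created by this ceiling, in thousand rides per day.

72

Rearranging demand gives Qd = 248 - 2P. In a free market, 248 - 2P = 4P - 88 gives the equilibrium P* = 56, Q* = 136.
The ceiling of 44 is below the equilibrium price 56, so it binds.
At P = 44: Qd = 248 - 2·44 = 160 and Qs = 4·44 - 88 = 88.
Shortage = Qd - Qs = 160 - 88 = 72.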